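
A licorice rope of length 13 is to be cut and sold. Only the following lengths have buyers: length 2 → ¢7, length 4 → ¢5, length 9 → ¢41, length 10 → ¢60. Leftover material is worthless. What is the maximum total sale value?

Let f[k] be the best obtainable value from length k. For each k, try every first piece i and keep the best of price[i] + f[k−i].
f[1] = 0
f[2] = 7
f[3] = 7
f[4] = max(7+7, 5+0) = 14
f[5] = max(7+7, 5+0) = 14
f[6] = max(7+14, 5+7) = 21
f[7] = max(7+14, 5+7) = 21
f[8] = max(7+21, 5+14) = 28
f[9] = max(7+21, 5+14, 41+0) = 41
f[10] = max(7+28, 5+21, 41+0, 60+0) = 60
f[11] = max(7+41, 5+21, 41+7, 60+0) = 60
f[12] = max(7+60, 5+28, 41+7, 60+7) = 67
f[13] = max(7+60, 5+41, 41+14, 60+7) = 67
One optimal cutting: pieces 10 + 2 with 1 cm of scrap → ¢67.

67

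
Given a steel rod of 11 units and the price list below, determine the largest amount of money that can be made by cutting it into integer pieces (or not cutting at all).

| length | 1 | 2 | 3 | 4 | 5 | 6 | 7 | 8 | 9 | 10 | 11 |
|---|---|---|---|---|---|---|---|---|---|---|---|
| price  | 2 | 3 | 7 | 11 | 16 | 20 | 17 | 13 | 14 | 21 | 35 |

36

Build R[k] bottom-up: R[k] = max over allowed piece i of (p[i] + R[k−i]).
R[1] = 2
R[2] = 4  (first piece 1, then R[1]=2)
R[3] = 7
R[4] = 11
R[5] = 16
R[6] = 20
R[7] = 22  (first piece 1, then R[6]=20)
R[8] = 24  (first piece 1, then R[7]=22)
R[9] = 27  (first piece 3, then R[6]=20)
R[10] = 32  (first piece 5, then R[5]=16)
R[11] = 36  (first piece 5, then R[6]=20)
One optimal cutting: 6 + 5 → $20 + $16 = $36.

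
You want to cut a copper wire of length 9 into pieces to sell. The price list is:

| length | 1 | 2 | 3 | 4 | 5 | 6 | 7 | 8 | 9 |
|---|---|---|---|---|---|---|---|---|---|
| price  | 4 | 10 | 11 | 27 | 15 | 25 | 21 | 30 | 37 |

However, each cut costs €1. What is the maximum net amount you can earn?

56

Build v[k] bottom-up: v[k] = max over allowed piece i of (p[i] + v[k−i]) − 1 per cut.
v[1] = 4
v[2] = max(4+4-1, 10+0) = 10
v[3] = max(4+10-1, 10+4-1, 11+0) = 13
v[4] = max(4+13-1, 10+10-1, 11+4-1, 27+0) = 27
v[5] = max(4+27-1, 10+13-1, 11+10-1, 27+4-1, 15+0) = 30
v[6] = max(4+30-1, 10+27-1, 11+13-1, 27+10-1, 15+4-1, 25+0) = 36
v[7] = max(4+36-1, 10+30-1, 11+27-1, …, 25+4-1, 21+0) = 39
v[8] = max(4+39-1, 10+36-1, 11+30-1, …, 21+4-1, 30+0) = 53
v[9] = max(4+53-1, 10+39-1, 11+36-1, …, 30+4-1, 37+0) = 56
One optimal plan: pieces 4 + 4 + 1 (2 cuts) → €58 − €2 = €56.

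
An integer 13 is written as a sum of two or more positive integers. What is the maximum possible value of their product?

108

Define m[k] = max over 1≤i<k of i · max(k−i, m[k−i]); the inner max lets the remainder stay uncut if that's better.
m[2] = 1×max(1,0) = 1×1 = 1
m[3] = 1×max(2,1) = 1×2 = 2
m[4] = 2×max(2,1) = 2×2 = 4
m[5] = 2×max(3,2) = 2×3 = 6
m[6] = 3×max(3,2) = 3×3 = 9
m[7] = 2×max(5,6) = 2×6 = 12
m[8] = 2×max(6,9) = 2×9 = 18
m[9] = 3×max(6,9) = 3×9 = 27
m[10] = 2×max(8,18) = 2×18 = 36
m[11] = 2×max(9,27) = 2×27 = 54
m[12] = 3×max(9,27) = 3×27 = 81
m[13] = 2×max(11,54) = 2×54 = 108
One optimal split: 3 + 3 + 3 + 2 + 2; product 3×3×3×2×2 = 108.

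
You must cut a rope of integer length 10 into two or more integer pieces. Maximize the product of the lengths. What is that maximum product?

36

Let P[k] be the best product for length k (with at least one cut). For each first piece i, the rest contributes max(k−i, P[k−i]).
P[2] = 1×max(1,0) = 1×1 = 1
P[3] = 1×max(2,1) = 1×2 = 2
P[4] = 2×max(2,1) = 2×2 = 4
P[5] = 2×max(3,2) = 2×3 = 6
P[6] = 3×max(3,2) = 3×3 = 9
P[7] = 2×max(5,6) = 2×6 = 12
P[8] = 2×max(6,9) = 2×9 = 18
P[9] = 3×max(6,9) = 3×9 = 27
P[10] = 2×max(8,18) = 2×18 = 36
One optimal split: 3 + 3 + 2 + 2; product 3×3×2×2 = 36.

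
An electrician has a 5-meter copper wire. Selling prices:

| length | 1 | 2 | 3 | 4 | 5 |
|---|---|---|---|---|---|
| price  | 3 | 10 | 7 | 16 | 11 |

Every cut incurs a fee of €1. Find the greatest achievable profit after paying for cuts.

21

Consider every possible first cut. r[k] is the best of p[i]+r[k−i] over all sellable i≤k, charging 1 whenever i<k.
r[1] = 3
r[2] = max(3+3-1, 10+0) = 10
r[3] = max(3+10-1, 10+3-1, 7+0) = 12
r[4] = max(3+12-1, 10+10-1, 7+3-1, 16+0) = 19
r[5] = max(3+19-1, 10+12-1, 7+10-1, 16+3-1, 11+0) = 21
One optimal plan: pieces 2 + 2 + 1 (2 cuts) → €23 − €2 = €21.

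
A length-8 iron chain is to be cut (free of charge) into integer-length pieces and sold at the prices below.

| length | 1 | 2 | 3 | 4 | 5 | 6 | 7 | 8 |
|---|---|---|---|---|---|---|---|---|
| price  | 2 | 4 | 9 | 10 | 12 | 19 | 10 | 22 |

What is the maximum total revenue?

23

Consider every possible first cut. best[k] is the best of p[i]+best[k−i] over all sellable i≤k.
best[1] = 2
best[2] = max(2+2, 4+0) = 4
best[3] = max(2+4, 4+2, 9+0) = 9
best[4] = max(2+9, 4+4, 9+2, 10+0) = 11
best[5] = max(2+11, 4+9, 9+4, 10+2, 12+0) = 13
best[6] = max(2+13, 4+11, 9+9, 10+4, 12+2, 19+0) = 19
best[7] = max(2+19, 4+13, 9+11, …, 19+2, 10+0) = 21
best[8] = max(2+21, 4+19, 9+13, …, 10+2, 22+0) = 23
One optimal cutting: 6 + 1 + 1 → $19 + $2 + $2 = $23.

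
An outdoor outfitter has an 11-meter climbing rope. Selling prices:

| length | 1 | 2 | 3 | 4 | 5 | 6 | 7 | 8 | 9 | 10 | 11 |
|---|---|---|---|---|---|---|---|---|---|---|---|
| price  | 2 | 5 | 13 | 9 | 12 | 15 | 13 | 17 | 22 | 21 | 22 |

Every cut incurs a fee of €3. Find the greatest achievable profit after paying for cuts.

Build v[k] bottom-up: v[k] = max over allowed piece i of (p[i] + v[k−i]) − 3 per cut.
v[1] = 2
v[2] = max(2+2-3, 5+0) = 5
v[3] = max(2+5-3, 5+2-3, 13+0) = 13
v[4] = max(2+13-3, 5+5-3, 13+2-3, 9+0) = 12
v[5] = max(2+12-3, 5+13-3, 13+5-3, 9+2-3, 12+0) = 15
v[6] = max(2+15-3, 5+12-3, 13+13-3, 9+5-3, 12+2-3, 15+0) = 23
v[7] = max(2+23-3, 5+15-3, 13+12-3, …, 15+2-3, 13+0) = 22
v[8] = max(2+22-3, 5+23-3, 13+15-3, …, 13+2-3, 17+0) = 25
v[9] = max(2+25-3, 5+22-3, 13+23-3, …, 17+2-3, 22+0) = 33
v[10] = max(2+33-3, 5+25-3, 13+22-3, …, 22+2-3, 21+0) = 32
v[11] = max(2+32-3, 5+33-3, 13+25-3, …, 21+2-3, 22+0) = 35
One optimal plan: pieces 3 + 3 + 3 + 2 (3 cuts) → €44 − €9 = €35.

35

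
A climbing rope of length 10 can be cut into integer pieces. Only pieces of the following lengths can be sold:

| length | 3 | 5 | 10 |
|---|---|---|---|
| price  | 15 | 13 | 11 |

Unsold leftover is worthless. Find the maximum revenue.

Let r[k] be the best obtainable value from length k. For each k, try every first piece i and keep the best of price[i] + r[k−i].
r[1] = 0
r[2] = 0
r[3] = 15
r[4] = 15
r[5] = max(15+0, 13+0) = 15
r[6] = max(15+15, 13+0) = 30
r[7] = max(15+15, 13+0) = 30
r[8] = max(15+15, 13+15) = 30
r[9] = max(15+30, 13+15) = 45
r[10] = max(15+30, 13+15, 11+0) = 45
One optimal cutting: pieces 3 + 3 + 3 with 1 meter of scrap → €45.

45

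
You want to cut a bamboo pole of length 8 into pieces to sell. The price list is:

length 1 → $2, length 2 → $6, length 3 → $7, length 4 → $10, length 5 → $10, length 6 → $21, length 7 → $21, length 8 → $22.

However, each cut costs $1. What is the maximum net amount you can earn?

Let r[k] be the best obtainable value from length k. For each k, try every first piece i and keep the best of price[i] + r[k−i] minus the 1 cut fee when i<k.
r[1] = 2
r[2] = max(2+2-1, 6+0) = 6
r[3] = max(2+6-1, 6+2-1, 7+0) = 7
r[4] = max(2+7-1, 6+6-1, 7+2-1, 10+0) = 11
r[5] = max(2+11-1, 6+7-1, 7+6-1, 10+2-1, 10+0) = 12
r[6] = max(2+12-1, 6+11-1, 7+7-1, 10+6-1, 10+2-1, 21+0) = 21
r[7] = max(2+21-1, 6+12-1, 7+11-1, …, 21+2-1, 21+0) = 22
r[8] = max(2+22-1, 6+21-1, 7+12-1, …, 21+2-1, 22+0) = 26
One optimal plan: pieces 6 + 2 (1 cut) → $27 − $1 = $26.

26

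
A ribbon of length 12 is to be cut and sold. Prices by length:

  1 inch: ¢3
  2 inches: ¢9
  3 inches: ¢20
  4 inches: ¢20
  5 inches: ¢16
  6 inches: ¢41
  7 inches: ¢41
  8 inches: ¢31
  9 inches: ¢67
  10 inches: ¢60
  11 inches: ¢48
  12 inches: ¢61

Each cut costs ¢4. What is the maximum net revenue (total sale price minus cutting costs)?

Let r[k] be the best obtainable value from length k. For each k, try every first piece i and keep the best of price[i] + r[k−i] minus the 4 cut fee when i<k.
r[1] = 3
r[2] = max(3+3-4, 9+0) = 9
r[3] = max(3+9-4, 9+3-4, 20+0) = 20
r[4] = max(3+20-4, 9+9-4, 20+3-4, 20+0) = 20
r[5] = max(3+20-4, 9+20-4, 20+9-4, 20+3-4, 16+0) = 25
r[6] = max(3+25-4, 9+20-4, 20+20-4, 20+9-4, 16+3-4, 41+0) = 41
r[7] = max(3+41-4, 9+25-4, 20+20-4, …, 41+3-4, 41+0) = 41
r[8] = max(3+41-4, 9+41-4, 20+25-4, …, 41+3-4, 31+0) = 46
r[9] = max(3+46-4, 9+41-4, 20+41-4, …, 31+3-4, 67+0) = 67
r[10] = max(3+67-4, 9+46-4, 20+41-4, …, 67+3-4, 60+0) = 66
r[11] = max(3+66-4, 9+67-4, 20+46-4, …, 60+3-4, 48+0) = 72
r[12] = max(3+72-4, 9+66-4, 20+67-4, …, 48+3-4, 61+0) = 83
One optimal plan: pieces 9 + 3 (1 cut) → ¢87 − ¢4 = ¢83.

83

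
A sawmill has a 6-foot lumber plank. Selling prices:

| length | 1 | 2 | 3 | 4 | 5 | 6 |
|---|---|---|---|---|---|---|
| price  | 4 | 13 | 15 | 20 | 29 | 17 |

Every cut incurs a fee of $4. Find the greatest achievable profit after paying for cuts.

31

Consider every possible first cut. net[k] is the best of p[i]+net[k−i] over all sellable i≤k, charging 4 whenever i<k.
net[1] = 4
net[2] = 13
net[3] = 15
net[4] = 22  (first piece 2, then net[2]=13)
net[5] = 29
net[6] = 31  (first piece 2, then net[4]=22)
One optimal plan: pieces 2 + 2 + 2 (2 cuts) → $39 − $8 = $31.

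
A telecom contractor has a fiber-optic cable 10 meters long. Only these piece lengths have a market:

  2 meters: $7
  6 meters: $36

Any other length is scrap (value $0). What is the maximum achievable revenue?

50

Consider every possible first cut. f[k] is the best of p[i]+f[k−i] over all sellable i≤k.
f[1] = 0
f[2] = 7
f[3] = 7
f[4] = 14  (first piece 2, then f[2]=7)
f[5] = 14
f[6] = max(7+14, 36+0) = 36
f[7] = max(7+14, 36+0) = 36
f[8] = max(7+36, 36+7) = 43
f[9] = max(7+36, 36+7) = 43
f[10] = max(7+43, 36+14) = 50
One optimal cutting: 6 + 2 + 2 → $50.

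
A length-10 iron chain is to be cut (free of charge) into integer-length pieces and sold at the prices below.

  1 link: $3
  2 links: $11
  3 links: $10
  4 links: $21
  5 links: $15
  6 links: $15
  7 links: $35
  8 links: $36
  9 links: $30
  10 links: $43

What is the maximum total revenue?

55

Let r[k] be the best obtainable value from length k. For each k, try every first piece i and keep the best of price[i] + r[k−i].
r[1] = 3
r[2] = 11
r[3] = 14  (first piece 1, then r[2]=11)
r[4] = 22  (first piece 2, then r[2]=11)
r[5] = 25  (first piece 1, then r[4]=22)
r[6] = 33  (first piece 2, then r[4]=22)
r[7] = 36  (first piece 1, then r[6]=33)
r[8] = 44  (first piece 2, then r[6]=33)
r[9] = 47  (first piece 1, then r[8]=44)
r[10] = 55  (first piece 2, then r[8]=44)
One optimal cutting: 2 + 2 + 2 + 2 + 2 → $11 + $11 + $11 + $11 + $11 = $55.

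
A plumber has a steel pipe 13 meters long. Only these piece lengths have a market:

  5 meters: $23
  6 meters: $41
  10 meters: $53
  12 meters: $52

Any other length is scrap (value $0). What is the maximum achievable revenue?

Build f[k] bottom-up: f[k] = max over allowed piece i of (p[i] + f[k−i]).
f[1] = 0
f[2] = 0
f[3] = 0
f[4] = 0
f[5] = 23
f[6] = 41
f[7] = 41
f[8] = 41
f[9] = 41
f[10] = 53
f[11] = 64  (first piece 5, then f[6]=41)
f[12] = 82  (first piece 6, then f[6]=41)
f[13] = 82
One optimal cutting: pieces 6 + 6 with 1 meter of scrap → $82.

82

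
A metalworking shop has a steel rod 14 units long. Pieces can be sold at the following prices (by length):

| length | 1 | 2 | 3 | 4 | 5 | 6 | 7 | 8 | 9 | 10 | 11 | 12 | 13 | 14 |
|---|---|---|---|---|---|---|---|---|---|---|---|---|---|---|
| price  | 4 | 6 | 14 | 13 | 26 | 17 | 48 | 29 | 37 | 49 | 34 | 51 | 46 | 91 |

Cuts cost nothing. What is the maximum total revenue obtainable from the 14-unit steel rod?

Let r[k] be the best obtainable value from length k. For each k, try every first piece i and keep the best of price[i] + r[k−i].
r[1] = 4
r[2] = max(4+4, 6+0) = 8
r[3] = max(4+8, 6+4, 14+0) = 14
r[4] = max(4+14, 6+8, 14+4, 13+0) = 18
r[5] = max(4+18, 6+14, 14+8, 13+4, 26+0) = 26
r[6] = max(4+26, 6+18, 14+14, 13+8, 26+4, 17+0) = 30
r[7] = max(4+30, 6+26, 14+18, …, 17+4, 48+0) = 48
r[8] = max(4+48, 6+30, 14+26, …, 48+4, 29+0) = 52
r[9] = max(4+52, 6+48, 14+30, …, 29+4, 37+0) = 56
r[10] = max(4+56, 6+52, 14+48, …, 37+4, 49+0) = 62
r[11] = max(4+62, 6+56, 14+52, …, 49+4, 34+0) = 66
r[12] = max(4+66, 6+62, 14+56, …, 34+4, 51+0) = 74
r[13] = max(4+74, 6+66, 14+62, …, 51+4, 46+0) = 78
r[14] = max(4+78, 6+74, 14+66, …, 46+4, 91+0) = 96
One optimal cutting: 7 + 7 → $48 + $48 = $96.

96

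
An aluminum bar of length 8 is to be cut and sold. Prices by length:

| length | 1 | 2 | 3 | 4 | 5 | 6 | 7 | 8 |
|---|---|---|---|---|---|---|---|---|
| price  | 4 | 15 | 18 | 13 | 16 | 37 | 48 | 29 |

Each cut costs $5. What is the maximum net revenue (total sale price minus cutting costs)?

47

Let v[k] be the best obtainable value from length k. For each k, try every first piece i and keep the best of price[i] + v[k−i] minus the 5 cut fee when i<k.
v[1] = 4
v[2] = 15
v[3] = 18
v[4] = 25  (first piece 2, then v[2]=15)
v[5] = 28  (first piece 2, then v[3]=18)
v[6] = 37
v[7] = 48
v[8] = 47  (first piece 1, then v[7]=48)
One optimal plan: pieces 7 + 1 (1 cut) → $52 − $5 = $47.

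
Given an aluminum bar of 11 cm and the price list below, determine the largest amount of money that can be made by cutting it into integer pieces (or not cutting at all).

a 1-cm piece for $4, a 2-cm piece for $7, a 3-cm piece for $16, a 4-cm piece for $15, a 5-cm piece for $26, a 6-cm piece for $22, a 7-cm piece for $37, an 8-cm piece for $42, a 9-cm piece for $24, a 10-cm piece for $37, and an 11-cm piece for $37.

Consider every possible first cut. r[k] is the best of p[i]+r[k−i] over all sellable i≤k.
r[1] = 4
r[2] = 8  (first piece 1, then r[1]=4)
r[3] = 16
r[4] = 20  (first piece 1, then r[3]=16)
r[5] = 26
r[6] = 32  (first piece 3, then r[3]=16)
r[7] = 37
r[8] = 42  (first piece 3, then r[5]=26)
r[9] = 48  (first piece 3, then r[6]=32)
r[10] = 53  (first piece 3, then r[7]=37)
r[11] = 58  (first piece 3, then r[8]=42)
One optimal cutting: 5 + 3 + 3 → $26 + $16 + $16 = $58.

58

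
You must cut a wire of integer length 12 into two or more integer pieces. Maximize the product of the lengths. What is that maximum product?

Let f[k] be the best product for length k (with at least one cut). For each first piece i, the rest contributes max(k−i, f[k−i]).
f[2] = 1*max(1,0) = 1*1 = 1
f[3] = 1*max(2,1) = 1*2 = 2
f[4] = 2*max(2,1) = 2*2 = 4
f[5] = 2*max(3,2) = 2*3 = 6
f[6] = 3*max(3,2) = 3*3 = 9
f[7] = 2*max(5,6) = 2*6 = 12
f[8] = 2*max(6,9) = 2*9 = 18
f[9] = 3*max(6,9) = 3*9 = 27
f[10] = 2*max(8,18) = 2*18 = 36
f[11] = 2*max(9,27) = 2*27 = 54
f[12] = 3*max(9,27) = 3*27 = 81
One optimal split: 3 + 3 + 3 + 3; product 3*3*3*3 = 81.

81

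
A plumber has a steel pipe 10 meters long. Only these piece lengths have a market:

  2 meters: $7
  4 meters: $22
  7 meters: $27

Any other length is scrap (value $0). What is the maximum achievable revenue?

Build best[k] bottom-up: best[k] = max over allowed piece i of (p[i] + best[k−i]).
best[1] = 0
best[2] = 7
best[3] = 7
best[4] = max(7+7, 22+0) = 22
best[5] = max(7+7, 22+0) = 22
best[6] = max(7+22, 22+7) = 29
best[7] = max(7+22, 22+7, 27+0) = 29
best[8] = max(7+29, 22+22, 27+0) = 44
best[9] = max(7+29, 22+22, 27+7) = 44
best[10] = max(7+44, 22+29, 27+7) = 51
One optimal cutting: 4 + 4 + 2 → $51.

51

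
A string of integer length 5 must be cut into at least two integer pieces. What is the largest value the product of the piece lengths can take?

6

Define g[k] = max over 1≤i<k of i · max(k−i, g[k−i]); the inner max lets the remainder stay uncut if that's better.
g[2] = 1·max(1,0) = 1·1 = 1
g[3] = max(1·2, 2·1) = 2
g[4] = max(1·3, 2·2, 3·1) = 4
g[5] = max(1·4, 2·3, 3·2, 4·1) = 6
One optimal split: 3 + 2; product 3·2 = 6.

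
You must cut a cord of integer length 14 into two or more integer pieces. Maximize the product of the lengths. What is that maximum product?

162

Fill prod[k] for k=2..14: at each k try every first piece i and multiply by the better of (k−i) uncut or prod[k−i].
Small cases: prod[2]=1, prod[3]=2, prod[4]=4, prod[5]=6, prod[6]=9.
prod[7] = max(1·9, 2·6, 3·4, 4·3, 5·2, 6·1) = 12
prod[8] = max(1·12, 2·9, 3·6, …, 6·2, 7·1) = 18
prod[9] = max(1·18, 2·12, 3·9, …, 7·2, 8·1) = 27
prod[10] = max(1·27, 2·18, 3·12, …, 8·2, 9·1) = 36
prod[11] = max(1·36, 2·27, 3·18, …, 9·2, 10·1) = 54
prod[12] = max(1·54, 2·36, 3·27, …, 10·2, 11·1) = 81
prod[13] = max(1·81, 2·54, 3·36, …, 11·2, 12·1) = 108
prod[14] = max(1·108, 2·81, 3·54, …, 12·2, 13·1) = 162
One optimal split: 3 + 3 + 3 + 3 + 2; product 3·3·3·3·2 = 162.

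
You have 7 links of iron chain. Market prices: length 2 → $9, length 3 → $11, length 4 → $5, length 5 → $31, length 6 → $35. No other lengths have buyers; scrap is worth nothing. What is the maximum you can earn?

40

Consider every possible first cut. r[k] is the best of p[i]+r[k−i] over all sellable i≤k.
r[1] = 0
r[2] = 9
r[3] = max(9+0, 11+0) = 11
r[4] = max(9+9, 11+0, 5+0) = 18
r[5] = max(9+11, 11+9, 5+0, 31+0) = 31
r[6] = max(9+18, 11+11, 5+9, 31+0, 35+0) = 35
r[7] = max(9+31, 11+18, 5+11, 31+9, 35+0) = 40
One optimal cutting: 5 + 2 → $40.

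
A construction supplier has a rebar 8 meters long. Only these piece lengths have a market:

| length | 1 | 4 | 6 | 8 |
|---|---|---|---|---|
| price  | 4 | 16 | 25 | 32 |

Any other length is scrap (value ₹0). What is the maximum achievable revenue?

33

Build r[k] bottom-up: r[k] = max over allowed piece i of (p[i] + r[k−i]).
r[1] = 4
r[2] = 8  (first piece 1, then r[1]=4)
r[3] = 12  (first piece 1, then r[2]=8)
r[4] = 16  (first piece 1, then r[3]=12)
r[5] = 20  (first piece 1, then r[4]=16)
r[6] = 25
r[7] = 29  (first piece 1, then r[6]=25)
r[8] = 33  (first piece 1, then r[7]=29)
One optimal cutting: 6 + 1 + 1 → ₹33.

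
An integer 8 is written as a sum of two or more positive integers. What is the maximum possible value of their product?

18

Let m[k] be the best product for length k (with at least one cut). For each first piece i, the rest contributes max(k−i, m[k−i]).
m[2] = 1·max(1,0) = 1·1 = 1
m[3] = 1·max(2,1) = 1·2 = 2
m[4] = 2·max(2,1) = 2·2 = 4
m[5] = 2·max(3,2) = 2·3 = 6
m[6] = 3·max(3,2) = 3·3 = 9
m[7] = 2·max(5,6) = 2·6 = 12
m[8] = 2·max(6,9) = 2·9 = 18
One optimal split: 3 + 3 + 2; product 3·3·2 = 18.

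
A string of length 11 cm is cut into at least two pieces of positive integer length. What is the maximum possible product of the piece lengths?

Define f[k] = max over 1≤i<k of i · max(k−i, f[k−i]); the inner max lets the remainder stay uncut if that's better.
f[2] = 1×max(1,0) = 1×1 = 1
f[3] = max(1×2, 2×1) = 2
f[4] = max(1×3, 2×2, 3×1) = 4
f[5] = max(1×4, 2×3, 3×2, 4×1) = 6
f[6] = max(1×6, 2×4, 3×3, 4×2, 5×1) = 9
f[7] = max(1×9, 2×6, 3×4, 4×3, 5×2, 6×1) = 12
f[8] = max(1×12, 2×9, 3×6, …, 6×2, 7×1) = 18
f[9] = max(1×18, 2×12, 3×9, …, 7×2, 8×1) = 27
f[10] = max(1×27, 2×18, 3×12, …, 8×2, 9×1) = 36
f[11] = max(1×36, 2×27, 3×18, …, 9×2, 10×1) = 54
One optimal split: 3 + 3 + 3 + 2; product 3×3×3×2 = 54.

54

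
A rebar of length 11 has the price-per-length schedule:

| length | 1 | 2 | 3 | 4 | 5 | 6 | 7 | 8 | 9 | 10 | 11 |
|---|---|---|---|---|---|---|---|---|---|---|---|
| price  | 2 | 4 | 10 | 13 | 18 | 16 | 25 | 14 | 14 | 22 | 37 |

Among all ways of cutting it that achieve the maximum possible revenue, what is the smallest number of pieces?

2

Consider every possible first cut. r[k] is the best of p[i]+r[k−i] over all sellable i≤k.
r[1] = 2
r[2] = 4  (first piece 1, then r[1]=2)
r[3] = 10
r[4] = 13
r[5] = 18
r[6] = 20  (first piece 1, then r[5]=18)
r[7] = 25
r[8] = 28  (first piece 3, then r[5]=18)
r[9] = 31  (first piece 4, then r[5]=18)
r[10] = 36  (first piece 5, then r[5]=18)
r[11] = 38  (first piece 1, then r[10]=36)
Maximum revenue is ₹38.
Now minimize piece count subject to staying optimal: for each k, pieces[k] = 1 + min over i with p[i]+r[k−i]=r[k] of pieces[k−i].
pieces[8] = 2
pieces[9] = 2
pieces[10] = 2
pieces[11] = 2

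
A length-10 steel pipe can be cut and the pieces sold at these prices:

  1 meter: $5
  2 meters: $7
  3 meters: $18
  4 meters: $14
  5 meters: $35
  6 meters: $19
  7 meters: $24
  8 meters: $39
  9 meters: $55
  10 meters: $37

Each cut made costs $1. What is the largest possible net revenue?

Consider every possible first cut. r[k] is the best of p[i]+r[k−i] over all sellable i≤k, charging 1 whenever i<k.
r[1] = 5
r[2] = max(5+5-1, 7+0) = 9
r[3] = max(5+9-1, 7+5-1, 18+0) = 18
r[4] = max(5+18-1, 7+9-1, 18+5-1, 14+0) = 22
r[5] = max(5+22-1, 7+18-1, 18+9-1, 14+5-1, 35+0) = 35
r[6] = max(5+35-1, 7+22-1, 18+18-1, 14+9-1, 35+5-1, 19+0) = 39
r[7] = max(5+39-1, 7+35-1, 18+22-1, …, 19+5-1, 24+0) = 43
r[8] = max(5+43-1, 7+39-1, 18+35-1, …, 24+5-1, 39+0) = 52
r[9] = max(5+52-1, 7+43-1, 18+39-1, …, 39+5-1, 55+0) = 56
r[10] = max(5+56-1, 7+52-1, 18+43-1, …, 55+5-1, 37+0) = 69
One optimal plan: pieces 5 + 5 (1 cut) → $70 − $1 = $69.

69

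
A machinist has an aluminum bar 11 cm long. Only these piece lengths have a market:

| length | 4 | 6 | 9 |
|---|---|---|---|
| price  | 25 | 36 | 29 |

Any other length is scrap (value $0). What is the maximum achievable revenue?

Build best[k] bottom-up: best[k] = max over allowed piece i of (p[i] + best[k−i]).
best[1] = 0
best[2] = 0
best[3] = 0
best[4] = 25
best[5] = 25
best[6] = max(25+0, 36+0) = 36
best[7] = max(25+0, 36+0) = 36
best[8] = max(25+25, 36+0) = 50
best[9] = max(25+25, 36+0, 29+0) = 50
best[10] = max(25+36, 36+25, 29+0) = 61
best[11] = max(25+36, 36+25, 29+0) = 61
One optimal cutting: pieces 6 + 4 with 1 cm of scrap → $61.

61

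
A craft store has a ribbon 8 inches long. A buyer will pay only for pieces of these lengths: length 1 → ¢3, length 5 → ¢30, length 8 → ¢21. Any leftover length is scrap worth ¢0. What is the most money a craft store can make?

Consider every possible first cut. best[k] is the best of p[i]+best[k−i] over all sellable i≤k.
best[1] = 3
best[2] = 6  (first piece 1, then best[1]=3)
best[3] = 9  (first piece 1, then best[2]=6)
best[4] = 12  (first piece 1, then best[3]=9)
best[5] = max(3+12, 30+0) = 30
best[6] = max(3+30, 30+3) = 33
best[7] = max(3+33, 30+6) = 36
best[8] = max(3+36, 30+9, 21+0) = 39
One optimal cutting: 5 + 1 + 1 + 1 → ¢39.

39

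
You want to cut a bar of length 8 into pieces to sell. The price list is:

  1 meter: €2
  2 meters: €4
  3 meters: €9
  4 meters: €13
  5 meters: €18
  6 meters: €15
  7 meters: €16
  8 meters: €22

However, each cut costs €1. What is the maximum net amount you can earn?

26

Build r[k] bottom-up: r[k] = max over allowed piece i of (p[i] + r[k−i]) − 1 per cut.
r[1] = 2
r[2] = 4
r[3] = 9
r[4] = 13
r[5] = 18
r[6] = 19  (first piece 1, then r[5]=18)
r[7] = 21  (first piece 2, then r[5]=18)
r[8] = 26  (first piece 3, then r[5]=18)
One optimal plan: pieces 5 + 3 (1 cut) → €27 − €1 = €26.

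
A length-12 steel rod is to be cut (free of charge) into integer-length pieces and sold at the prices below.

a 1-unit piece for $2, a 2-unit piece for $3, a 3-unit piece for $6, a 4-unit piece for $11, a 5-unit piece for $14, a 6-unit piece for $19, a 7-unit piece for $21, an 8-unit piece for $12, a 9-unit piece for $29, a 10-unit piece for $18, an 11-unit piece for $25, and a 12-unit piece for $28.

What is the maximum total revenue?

38

Let best[k] be the best obtainable value from length k. For each k, try every first piece i and keep the best of price[i] + best[k−i].
best[1] = 2
best[2] = max(2+2, 3+0) = 4
best[3] = max(2+4, 3+2, 6+0) = 6
best[4] = max(2+6, 3+4, 6+2, 11+0) = 11
best[5] = max(2+11, 3+6, 6+4, 11+2, 14+0) = 14
best[6] = max(2+14, 3+11, 6+6, 11+4, 14+2, 19+0) = 19
best[7] = max(2+19, 3+14, 6+11, …, 19+2, 21+0) = 21
best[8] = max(2+21, 3+19, 6+14, …, 21+2, 12+0) = 23
best[9] = max(2+23, 3+21, 6+19, …, 12+2, 29+0) = 29
best[10] = max(2+29, 3+23, 6+21, …, 29+2, 18+0) = 31
best[11] = max(2+31, 3+29, 6+23, …, 18+2, 25+0) = 33
best[12] = max(2+33, 3+31, 6+29, …, 25+2, 28+0) = 38
One optimal cutting: 6 + 6 → $19 + $19 = $38.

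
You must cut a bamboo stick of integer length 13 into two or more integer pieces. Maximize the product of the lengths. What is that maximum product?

Define P[k] = max over 1≤i<k of i · max(k−i, P[k−i]); the inner max lets the remainder stay uncut if that's better.
P[2] = 1*max(1,0) = 1*1 = 1
P[3] = 1*max(2,1) = 1*2 = 2
P[4] = 2*max(2,1) = 2*2 = 4
P[5] = 2*max(3,2) = 2*3 = 6
P[6] = 3*max(3,2) = 3*3 = 9
P[7] = 2*max(5,6) = 2*6 = 12
P[8] = 2*max(6,9) = 2*9 = 18
P[9] = 3*max(6,9) = 3*9 = 27
P[10] = 2*max(8,18) = 2*18 = 36
P[11] = 2*max(9,27) = 2*27 = 54
P[12] = 3*max(9,27) = 3*27 = 81
P[13] = 2*max(11,54) = 2*54 = 108
One optimal split: 3 + 3 + 3 + 2 + 2; product 3*3*3*2*2 = 108.

108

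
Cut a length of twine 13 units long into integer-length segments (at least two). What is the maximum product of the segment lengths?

108

Let P[k] be the best product for length k (with at least one cut). For each first piece i, the rest contributes max(k−i, P[k−i]).
P[2] = 1·max(1,0) = 1·1 = 1
P[3] = 1·max(2,1) = 1·2 = 2
P[4] = 2·max(2,1) = 2·2 = 4
P[5] = 2·max(3,2) = 2·3 = 6
P[6] = 3·max(3,2) = 3·3 = 9
P[7] = 2·max(5,6) = 2·6 = 12
P[8] = 2·max(6,9) = 2·9 = 18
P[9] = 3·max(6,9) = 3·9 = 27
P[10] = 2·max(8,18) = 2·18 = 36
P[11] = 2·max(9,27) = 2·27 = 54
P[12] = 3·max(9,27) = 3·27 = 81
P[13] = 2·max(11,54) = 2·54 = 108
One optimal split: 3 + 3 + 3 + 2 + 2; product 3·3·3·2·2 = 108.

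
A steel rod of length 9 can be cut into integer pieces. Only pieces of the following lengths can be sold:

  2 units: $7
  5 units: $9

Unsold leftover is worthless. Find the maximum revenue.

Build f[k] bottom-up: f[k] = max over allowed piece i of (p[i] + f[k−i]).
f[1] = 0
f[2] = 7
f[3] = 7
f[4] = 14  (first piece 2, then f[2]=7)
f[5] = 14
f[6] = 21  (first piece 2, then f[4]=14)
f[7] = 21
f[8] = 28  (first piece 2, then f[6]=21)
f[9] = 28
One optimal cutting: pieces 2 + 2 + 2 + 2 with 1 unit of scrap → $28.

28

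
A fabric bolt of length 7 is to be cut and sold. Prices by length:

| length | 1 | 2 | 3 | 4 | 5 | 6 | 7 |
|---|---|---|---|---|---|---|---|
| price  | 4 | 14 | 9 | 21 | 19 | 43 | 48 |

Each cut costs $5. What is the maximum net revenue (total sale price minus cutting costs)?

48

Let v[k] be the best obtainable value from length k. For each k, try every first piece i and keep the best of price[i] + v[k−i] minus the 5 cut fee when i<k.
v[1] = 4
v[2] = max(4+4-5, 14+0) = 14
v[3] = max(4+14-5, 14+4-5, 9+0) = 13
v[4] = max(4+13-5, 14+14-5, 9+4-5, 21+0) = 23
v[5] = max(4+23-5, 14+13-5, 9+14-5, 21+4-5, 19+0) = 22
v[6] = max(4+22-5, 14+23-5, 9+13-5, 21+14-5, 19+4-5, 43+0) = 43
v[7] = max(4+43-5, 14+22-5, 9+23-5, …, 43+4-5, 48+0) = 48
Best is to make no cuts and sell whole for $48.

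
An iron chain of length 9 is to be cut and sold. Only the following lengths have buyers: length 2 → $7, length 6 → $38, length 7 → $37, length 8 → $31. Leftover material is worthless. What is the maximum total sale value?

Let r[k] be the best obtainable value from length k. For each k, try every first piece i and keep the best of price[i] + r[k−i].
r[1] = 0
r[2] = 7
r[3] = 7
r[4] = 14  (first piece 2, then r[2]=7)
r[5] = 14
r[6] = 38
r[7] = 38
r[8] = 45  (first piece 2, then r[6]=38)
r[9] = 45
One optimal cutting: pieces 6 + 2 with 1 link of scrap → $45.

45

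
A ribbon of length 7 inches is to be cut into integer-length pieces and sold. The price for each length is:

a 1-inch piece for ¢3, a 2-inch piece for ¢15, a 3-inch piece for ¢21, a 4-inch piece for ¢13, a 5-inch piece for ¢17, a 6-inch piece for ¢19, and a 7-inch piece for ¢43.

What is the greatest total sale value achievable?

Let v[k] be the best obtainable value from length k. For each k, try every first piece i and keep the best of price[i] + v[k−i].
v[1] = 3
v[2] = 15
v[3] = 21
v[4] = 30  (first piece 2, then v[2]=15)
v[5] = 36  (first piece 2, then v[3]=21)
v[6] = 45  (first piece 2, then v[4]=30)
v[7] = 51  (first piece 2, then v[5]=36)
One optimal cutting: 3 + 2 + 2 → ¢21 + ¢15 + ¢15 = ¢51.

51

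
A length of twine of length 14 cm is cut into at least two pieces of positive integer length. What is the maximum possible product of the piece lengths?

Define P[k] = max over 1≤i<k of i · max(k−i, P[k−i]); the inner max lets the remainder stay uncut if that's better.
Small cases: P[2]=1, P[3]=2, P[4]=4, P[5]=6, P[6]=9.
P[7] = 2*max(5,6) = 2*6 = 12
P[8] = 2*max(6,9) = 2*9 = 18
P[9] = 3*max(6,9) = 3*9 = 27
P[10] = 2*max(8,18) = 2*18 = 36
P[11] = 2*max(9,27) = 2*27 = 54
P[12] = 3*max(9,27) = 3*27 = 81
P[13] = 2*max(11,54) = 2*54 = 108
P[14] = 2*max(12,81) = 2*81 = 162
One optimal split: 3 + 3 + 3 + 3 + 2; product 3*3*3*3*2 = 162.

162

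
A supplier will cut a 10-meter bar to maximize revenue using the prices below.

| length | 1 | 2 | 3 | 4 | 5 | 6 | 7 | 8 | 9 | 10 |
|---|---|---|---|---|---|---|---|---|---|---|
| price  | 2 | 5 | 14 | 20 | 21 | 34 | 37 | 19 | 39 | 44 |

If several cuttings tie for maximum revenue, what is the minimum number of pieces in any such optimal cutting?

Let r[k] be the best obtainable value from length k. For each k, try every first piece i and keep the best of price[i] + r[k−i].
r[1] = 2
r[2] = 5
r[3] = 14
r[4] = 20
r[5] = 22  (first piece 1, then r[4]=20)
r[6] = 34
r[7] = 37
r[8] = 40  (first piece 4, then r[4]=20)
r[9] = 48  (first piece 3, then r[6]=34)
r[10] = 54  (first piece 4, then r[6]=34)
Maximum revenue is 54.
Now minimize piece count subject to staying optimal: for each k, pieces[k] = 1 + min over i with p[i]+r[k−i]=r[k] of pieces[k−i].
pieces[7] = 1
pieces[8] = 2
pieces[9] = 2
pieces[10] = 2

2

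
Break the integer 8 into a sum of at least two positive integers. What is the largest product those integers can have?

Let prod[k] be the best product for length k (with at least one cut). For each first piece i, the rest contributes max(k−i, prod[k−i]).
prod[2] = 1·max(1,0) = 1·1 = 1
prod[3] = max(1·2, 2·1) = 2
prod[4] = max(1·3, 2·2, 3·1) = 4
prod[5] = max(1·4, 2·3, 3·2, 4·1) = 6
prod[6] = max(1·6, 2·4, 3·3, 4·2, 5·1) = 9
prod[7] = max(1·9, 2·6, 3·4, 4·3, 5·2, 6·1) = 12
prod[8] = max(1·12, 2·9, 3·6, …, 6·2, 7·1) = 18
One optimal split: 3 + 3 + 2; product 3·3·2 = 18.

18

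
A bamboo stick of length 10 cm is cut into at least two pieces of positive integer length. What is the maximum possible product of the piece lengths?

Define P[k] = max over 1≤i<k of i · max(k−i, P[k−i]); the inner max lets the remainder stay uncut if that's better.
Small cases: P[2]=1, P[3]=2, P[4]=4, P[5]=6.
P[6] = 3*max(3,2) = 3*3 = 9
P[7] = 2*max(5,6) = 2*6 = 12
P[8] = 2*max(6,9) = 2*9 = 18
P[9] = 3*max(6,9) = 3*9 = 27
P[10] = 2*max(8,18) = 2*18 = 36
One optimal split: 3 + 3 + 2 + 2; product 3*3*2*2 = 36.

36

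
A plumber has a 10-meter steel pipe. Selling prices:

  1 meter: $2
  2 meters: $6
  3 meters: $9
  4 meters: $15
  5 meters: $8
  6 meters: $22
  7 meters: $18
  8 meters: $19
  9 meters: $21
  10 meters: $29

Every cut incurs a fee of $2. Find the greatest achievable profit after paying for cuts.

Let r[k] be the best obtainable value from length k. For each k, try every first piece i and keep the best of price[i] + r[k−i] minus the 2 cut fee when i<k.
r[1] = 2
r[2] = 6
r[3] = 9
r[4] = 15
r[5] = 15  (first piece 1, then r[4]=15)
r[6] = 22
r[7] = 22  (first piece 1, then r[6]=22)
r[8] = 28  (first piece 4, then r[4]=15)
r[9] = 29  (first piece 3, then r[6]=22)
r[10] = 35  (first piece 4, then r[6]=22)
One optimal plan: pieces 6 + 4 (1 cut) → $37 − $2 = $35.

35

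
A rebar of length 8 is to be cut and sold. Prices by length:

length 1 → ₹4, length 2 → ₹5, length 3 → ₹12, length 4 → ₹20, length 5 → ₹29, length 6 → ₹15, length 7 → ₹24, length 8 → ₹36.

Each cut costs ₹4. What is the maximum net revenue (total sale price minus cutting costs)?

Consider every possible first cut. r[k] is the best of p[i]+r[k−i] over all sellable i≤k, charging 4 whenever i<k.
r[1] = 4
r[2] = max(4+4-4, 5+0) = 5
r[3] = max(4+5-4, 5+4-4, 12+0) = 12
r[4] = max(4+12-4, 5+5-4, 12+4-4, 20+0) = 20
r[5] = max(4+20-4, 5+12-4, 12+5-4, 20+4-4, 29+0) = 29
r[6] = max(4+29-4, 5+20-4, 12+12-4, 20+5-4, 29+4-4, 15+0) = 29
r[7] = max(4+29-4, 5+29-4, 12+20-4, …, 15+4-4, 24+0) = 30
r[8] = max(4+30-4, 5+29-4, 12+29-4, …, 24+4-4, 36+0) = 37
One optimal plan: pieces 5 + 3 (1 cut) → ₹41 − ₹4 = ₹37.

37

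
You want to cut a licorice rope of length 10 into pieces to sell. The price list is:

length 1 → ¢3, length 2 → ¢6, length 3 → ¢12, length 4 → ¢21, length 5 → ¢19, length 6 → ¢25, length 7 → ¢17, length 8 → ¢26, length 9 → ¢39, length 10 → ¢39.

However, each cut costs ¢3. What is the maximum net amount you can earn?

Build v[k] bottom-up: v[k] = max over allowed piece i of (p[i] + v[k−i]) − 3 per cut.
v[1] = 3
v[2] = 6
v[3] = 12
v[4] = 21
v[5] = 21  (first piece 1, then v[4]=21)
v[6] = 25
v[7] = 30  (first piece 3, then v[4]=21)
v[8] = 39  (first piece 4, then v[4]=21)
v[9] = 39  (first piece 1, then v[8]=39)
v[10] = 43  (first piece 4, then v[6]=25)
One optimal plan: pieces 6 + 4 (1 cut) → ¢46 − ¢3 = ¢43.

43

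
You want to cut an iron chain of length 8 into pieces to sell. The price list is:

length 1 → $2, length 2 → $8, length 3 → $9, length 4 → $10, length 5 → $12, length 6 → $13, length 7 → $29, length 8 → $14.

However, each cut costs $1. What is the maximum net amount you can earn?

30

Build v[k] bottom-up: v[k] = max over allowed piece i of (p[i] + v[k−i]) − 1 per cut.
v[1] = 2
v[2] = max(2+2-1, 8+0) = 8
v[3] = max(2+8-1, 8+2-1, 9+0) = 9
v[4] = max(2+9-1, 8+8-1, 9+2-1, 10+0) = 15
v[5] = max(2+15-1, 8+9-1, 9+8-1, 10+2-1, 12+0) = 16
v[6] = max(2+16-1, 8+15-1, 9+9-1, 10+8-1, 12+2-1, 13+0) = 22
v[7] = max(2+22-1, 8+16-1, 9+15-1, …, 13+2-1, 29+0) = 29
v[8] = max(2+29-1, 8+22-1, 9+16-1, …, 29+2-1, 14+0) = 30
One optimal plan: pieces 7 + 1 (1 cut) → $31 − $1 = $30.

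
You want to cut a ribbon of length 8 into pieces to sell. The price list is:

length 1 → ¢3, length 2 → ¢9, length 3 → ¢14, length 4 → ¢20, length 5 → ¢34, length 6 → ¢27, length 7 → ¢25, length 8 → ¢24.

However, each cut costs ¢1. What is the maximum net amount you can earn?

47

Consider every possible first cut. net[k] is the best of p[i]+net[k−i] over all sellable i≤k, charging 1 whenever i<k.
net[1] = 3
net[2] = max(3+3-1, 9+0) = 9
net[3] = max(3+9-1, 9+3-1, 14+0) = 14
net[4] = max(3+14-1, 9+9-1, 14+3-1, 20+0) = 20
net[5] = max(3+20-1, 9+14-1, 14+9-1, 20+3-1, 34+0) = 34
net[6] = max(3+34-1, 9+20-1, 14+14-1, 20+9-1, 34+3-1, 27+0) = 36
net[7] = max(3+36-1, 9+34-1, 14+20-1, …, 27+3-1, 25+0) = 42
net[8] = max(3+42-1, 9+36-1, 14+34-1, …, 25+3-1, 24+0) = 47
One optimal plan: pieces 5 + 3 (1 cut) → ¢48 − ¢1 = ¢47.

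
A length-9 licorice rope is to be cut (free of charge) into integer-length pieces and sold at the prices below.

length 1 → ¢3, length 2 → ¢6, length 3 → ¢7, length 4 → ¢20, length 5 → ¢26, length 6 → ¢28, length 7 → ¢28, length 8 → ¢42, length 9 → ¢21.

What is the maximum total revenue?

Consider every possible first cut. v[k] is the best of p[i]+v[k−i] over all sellable i≤k.
v[1] = 3
v[2] = max(3+3, 6+0) = 6
v[3] = max(3+6, 6+3, 7+0) = 9
v[4] = max(3+9, 6+6, 7+3, 20+0) = 20
v[5] = max(3+20, 6+9, 7+6, 20+3, 26+0) = 26
v[6] = max(3+26, 6+20, 7+9, 20+6, 26+3, 28+0) = 29
v[7] = max(3+29, 6+26, 7+20, …, 28+3, 28+0) = 32
v[8] = max(3+32, 6+29, 7+26, …, 28+3, 42+0) = 42
v[9] = max(3+42, 6+32, 7+29, …, 42+3, 21+0) = 46
One optimal cutting: 5 + 4 → ¢26 + ¢20 = ¢46.

46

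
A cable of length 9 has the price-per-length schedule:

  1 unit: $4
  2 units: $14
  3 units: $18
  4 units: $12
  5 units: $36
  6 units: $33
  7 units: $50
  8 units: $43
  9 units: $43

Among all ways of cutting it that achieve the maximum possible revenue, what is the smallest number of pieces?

Consider every possible first cut. r[k] is the best of p[i]+r[k−i] over all sellable i≤k.
r[1] = 4
r[2] = max(4+4, 14+0) = 14
r[3] = max(4+14, 14+4, 18+0) = 18
r[4] = max(4+18, 14+14, 18+4, 12+0) = 28
r[5] = max(4+28, 14+18, 18+14, 12+4, 36+0) = 36
r[6] = max(4+36, 14+28, 18+18, 12+14, 36+4, 33+0) = 42
r[7] = max(4+42, 14+36, 18+28, …, 33+4, 50+0) = 50
r[8] = max(4+50, 14+42, 18+36, …, 50+4, 43+0) = 56
r[9] = max(4+56, 14+50, 18+42, …, 43+4, 43+0) = 64
Maximum revenue is $64.
Now minimize piece count subject to staying optimal: for each k, pieces[k] = 1 + min over i with p[i]+r[k−i]=r[k] of pieces[k−i].
pieces[6] = 3
pieces[7] = 1
pieces[8] = 4
pieces[9] = 2

2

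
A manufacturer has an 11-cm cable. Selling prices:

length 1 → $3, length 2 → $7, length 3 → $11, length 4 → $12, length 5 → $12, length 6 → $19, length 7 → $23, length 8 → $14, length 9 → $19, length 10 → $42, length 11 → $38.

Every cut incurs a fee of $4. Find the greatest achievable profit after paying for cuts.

41

Build r[k] bottom-up: r[k] = max over allowed piece i of (p[i] + r[k−i]) − 4 per cut.
r[1] = 3
r[2] = max(3+3-4, 7+0) = 7
r[3] = max(3+7-4, 7+3-4, 11+0) = 11
r[4] = max(3+11-4, 7+7-4, 11+3-4, 12+0) = 12
r[5] = max(3+12-4, 7+11-4, 11+7-4, 12+3-4, 12+0) = 14
r[6] = max(3+14-4, 7+12-4, 11+11-4, 12+7-4, 12+3-4, 19+0) = 19
r[7] = max(3+19-4, 7+14-4, 11+12-4, …, 19+3-4, 23+0) = 23
r[8] = max(3+23-4, 7+19-4, 11+14-4, …, 23+3-4, 14+0) = 22
r[9] = max(3+22-4, 7+23-4, 11+19-4, …, 14+3-4, 19+0) = 26
r[10] = max(3+26-4, 7+22-4, 11+23-4, …, 19+3-4, 42+0) = 42
r[11] = max(3+42-4, 7+26-4, 11+22-4, …, 42+3-4, 38+0) = 41
One optimal plan: pieces 10 + 1 (1 cut) → $45 − $4 = $41.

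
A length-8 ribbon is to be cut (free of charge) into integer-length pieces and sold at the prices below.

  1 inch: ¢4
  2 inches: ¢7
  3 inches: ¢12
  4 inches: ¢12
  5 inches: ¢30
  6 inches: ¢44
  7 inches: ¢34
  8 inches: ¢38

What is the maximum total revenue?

52

Let v[k] be the best obtainable value from length k. For each k, try every first piece i and keep the best of price[i] + v[k−i].
v[1] = 4
v[2] = 8  (first piece 1, then v[1]=4)
v[3] = 12  (first piece 1, then v[2]=8)
v[4] = 16  (first piece 1, then v[3]=12)
v[5] = 30
v[6] = 44
v[7] = 48  (first piece 1, then v[6]=44)
v[8] = 52  (first piece 1, then v[7]=48)
One optimal cutting: 6 + 1 + 1 → ¢44 + ¢4 + ¢4 = ¢52.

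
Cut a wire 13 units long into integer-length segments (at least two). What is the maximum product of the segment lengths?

Let g[k] be the best product for length k (with at least one cut). For each first piece i, the rest contributes max(k−i, g[k−i]).
g[2] = 1×max(1,0) = 1×1 = 1
g[3] = max(1×2, 2×1) = 2
g[4] = max(1×3, 2×2, 3×1) = 4
g[5] = max(1×4, 2×3, 3×2, 4×1) = 6
g[6] = max(1×6, 2×4, 3×3, 4×2, 5×1) = 9
g[7] = max(1×9, 2×6, 3×4, 4×3, 5×2, 6×1) = 12
g[8] = max(1×12, 2×9, 3×6, …, 6×2, 7×1) = 18
g[9] = max(1×18, 2×12, 3×9, …, 7×2, 8×1) = 27
g[10] = max(1×27, 2×18, 3×12, …, 8×2, 9×1) = 36
g[11] = max(1×36, 2×27, 3×18, …, 9×2, 10×1) = 54
g[12] = max(1×54, 2×36, 3×27, …, 10×2, 11×1) = 81
g[13] = max(1×81, 2×54, 3×36, …, 11×2, 12×1) = 108
One optimal split: 3 + 3 + 3 + 2 + 2; product 3×3×3×2×2 = 108.

108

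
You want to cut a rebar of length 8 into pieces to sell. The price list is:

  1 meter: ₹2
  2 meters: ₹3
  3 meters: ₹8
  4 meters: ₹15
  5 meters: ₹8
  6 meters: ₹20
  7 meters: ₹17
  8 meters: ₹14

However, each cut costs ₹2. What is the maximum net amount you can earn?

28

Consider every possible first cut. net[k] is the best of p[i]+net[k−i] over all sellable i≤k, charging 2 whenever i<k.
net[1] = 2
net[2] = max(2+2-2, 3+0) = 3
net[3] = max(2+3-2, 3+2-2, 8+0) = 8
net[4] = max(2+8-2, 3+3-2, 8+2-2, 15+0) = 15
net[5] = max(2+15-2, 3+8-2, 8+3-2, 15+2-2, 8+0) = 15
net[6] = max(2+15-2, 3+15-2, 8+8-2, 15+3-2, 8+2-2, 20+0) = 20
net[7] = max(2+20-2, 3+15-2, 8+15-2, …, 20+2-2, 17+0) = 21
net[8] = max(2+21-2, 3+20-2, 8+15-2, …, 17+2-2, 14+0) = 28
One optimal plan: pieces 4 + 4 (1 cut) → ₹30 − ₹2 = ₹28.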